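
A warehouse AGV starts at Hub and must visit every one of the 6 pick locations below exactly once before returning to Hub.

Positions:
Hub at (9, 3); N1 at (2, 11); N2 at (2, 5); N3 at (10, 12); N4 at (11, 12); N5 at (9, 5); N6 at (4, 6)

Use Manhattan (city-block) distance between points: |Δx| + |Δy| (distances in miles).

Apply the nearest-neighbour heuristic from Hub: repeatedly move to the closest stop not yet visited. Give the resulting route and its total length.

Total distance 38 miles via the nearest-neighbour route Hub → N5 → N6 → N2 → N1 → N3 → N4 → Hub.

Hub → [N5:2 / N6:8 / N2:9 / N3:10 / N4:11 / N1:15] → N5 (2)
N5 → [N6:6 / N2:7 / N3:8 / N4:9 / N1:13] → N6 (6)
N6 → [N2:3 / N1:7 / N3:12 / N4:13] → N2 (3)
N2 → [N1:6 / N3:15 / N4:16] → N1 (6)
N1 → [N3:9 / N4:10] → N3 (9)
N3 → [N4:1] → N4 (1)
Return N4→Hub: 11.
Total = 2 + 6 + 3 + 6 + 9 + 1 + 11 = 38.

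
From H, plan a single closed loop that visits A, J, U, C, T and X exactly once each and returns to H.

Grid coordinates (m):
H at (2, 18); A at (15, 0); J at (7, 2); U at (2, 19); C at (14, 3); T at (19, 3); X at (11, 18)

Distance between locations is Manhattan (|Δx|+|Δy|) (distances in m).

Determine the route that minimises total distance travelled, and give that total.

Minimum total distance: 72 m.

There are 360 distinct closed tours to check (reversals are equivalent).
H → A → J → U → C → T → X → H: 31+10+22+28+5+23+9 = 128
H → A → J → U → C → X → T → H: 31+10+22+28+18+23+32 = 164
H → A → J → U → T → C → X → H: 31+10+22+33+5+18+9 = 128
H → A → J → U → T → X → C → H: 31+10+22+33+23+18+27 = 164
H → A → J → U → X → C → T → H: 31+10+22+10+18+5+32 = 128
H → A → J → U → X → T → C → H: 31+10+22+10+23+5+27 = 128
H → A → J → C → U → T → X → H: 31+10+8+28+33+23+9 = 142
H → A → J → C → U → X → T → H: 31+10+8+28+10+23+32 = 142
… (352 more)
H → J → A → T → C → X → U → H: 21+10+7+5+18+10+1 = 72  ← best
The minimum is 72.
One optimal route: H → J → A → T → C → X → U → H (or its reverse).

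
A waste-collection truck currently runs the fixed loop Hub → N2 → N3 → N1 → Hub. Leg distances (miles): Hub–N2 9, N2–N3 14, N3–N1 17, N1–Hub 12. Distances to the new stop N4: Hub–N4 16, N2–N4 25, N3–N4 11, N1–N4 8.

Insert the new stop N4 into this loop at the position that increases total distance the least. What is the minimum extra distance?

Insertion cost between consecutive stops i–j is d(i,N4) + d(N4,j) − d(i,j):
  between Hub and N2: 16 + 25 − 9 = 32
  between N2 and N3: 25 + 11 − 14 = 22
  between N3 and N1: 11 + 8 − 17 = 2
  between N1 and Hub: 8 + 16 − 12 = 12
Cheapest insertion is between N3 and N1, adding 2.
New total = 52 + 2 = 54.

Adding 2 miles by placing N4 on the N3–N1 leg.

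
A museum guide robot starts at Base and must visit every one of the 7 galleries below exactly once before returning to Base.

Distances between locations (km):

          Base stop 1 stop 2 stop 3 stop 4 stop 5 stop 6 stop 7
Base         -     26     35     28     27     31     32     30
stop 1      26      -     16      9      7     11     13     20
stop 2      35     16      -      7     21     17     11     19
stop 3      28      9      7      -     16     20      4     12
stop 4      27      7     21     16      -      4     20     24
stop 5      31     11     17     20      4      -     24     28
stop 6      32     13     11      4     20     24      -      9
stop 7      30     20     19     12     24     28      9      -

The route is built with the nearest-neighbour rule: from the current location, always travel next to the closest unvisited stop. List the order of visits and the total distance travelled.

Nearest-neighbour total = 104 km; route Base → stop 1 → stop 4 → stop 5 → stop 2 → stop 3 → stop 6 → stop 7 → Base.

From Base: distances to unvisited — stop 1=26, stop 4=27, stop 3=28, stop 7=30, stop 5=31, stop 6=32, stop 2=35. Nearest is stop 1 (26).
From stop 1: distances to unvisited — stop 4=7, stop 3=9, stop 5=11, stop 6=13, stop 2=16, stop 7=20. Nearest is stop 4 (7).
From stop 4: distances to unvisited — stop 5=4, stop 3=16, stop 6=20, stop 2=21, stop 7=24. Nearest is stop 5 (4).
From stop 5: distances to unvisited — stop 2=17, stop 3=20, stop 6=24, stop 7=28. Nearest is stop 2 (17).
From stop 2: distances to unvisited — stop 3=7, stop 6=11, stop 7=19. Nearest is stop 3 (7).
From stop 3: distances to unvisited — stop 6=4, stop 7=12. Nearest is stop 6 (4).
From stop 6: distances to unvisited — stop 7=9. Nearest is stop 7 (9).
Return stop 7→Base: 30.
Total = 26 + 7 + 4 + 17 + 7 + 4 + 9 + 30 = 104.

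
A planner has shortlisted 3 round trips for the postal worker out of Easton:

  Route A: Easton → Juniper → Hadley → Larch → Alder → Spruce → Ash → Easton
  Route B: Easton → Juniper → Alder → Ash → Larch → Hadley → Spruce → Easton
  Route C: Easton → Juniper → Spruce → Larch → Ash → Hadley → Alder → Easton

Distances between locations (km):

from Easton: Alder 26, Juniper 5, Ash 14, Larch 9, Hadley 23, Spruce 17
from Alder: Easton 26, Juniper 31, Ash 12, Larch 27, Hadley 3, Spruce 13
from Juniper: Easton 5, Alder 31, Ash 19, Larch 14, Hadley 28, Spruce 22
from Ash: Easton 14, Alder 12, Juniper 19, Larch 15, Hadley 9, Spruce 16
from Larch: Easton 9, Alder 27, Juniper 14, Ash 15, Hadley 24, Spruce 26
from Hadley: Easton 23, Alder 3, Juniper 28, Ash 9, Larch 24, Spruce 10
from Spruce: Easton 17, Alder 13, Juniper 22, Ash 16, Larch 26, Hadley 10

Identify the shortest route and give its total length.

Route A: 5 + 28 + 24 + 27 + 13 + 16 + 14 = 127
Route B: 5 + 31 + 12 + 15 + 24 + 10 + 17 = 114
Route C: 5 + 22 + 26 + 15 + 9 + 3 + 26 = 106

Shortest is Route C, total 106 km.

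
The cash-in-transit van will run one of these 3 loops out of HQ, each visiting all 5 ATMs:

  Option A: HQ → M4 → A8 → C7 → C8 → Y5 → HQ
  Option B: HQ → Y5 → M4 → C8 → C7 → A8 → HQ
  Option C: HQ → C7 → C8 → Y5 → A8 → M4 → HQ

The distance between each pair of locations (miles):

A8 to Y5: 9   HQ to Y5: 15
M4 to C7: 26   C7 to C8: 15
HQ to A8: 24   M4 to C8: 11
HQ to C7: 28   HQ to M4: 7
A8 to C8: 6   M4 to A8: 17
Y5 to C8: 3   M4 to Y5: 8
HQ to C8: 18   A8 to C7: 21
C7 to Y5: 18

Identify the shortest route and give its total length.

Option A: 7 + 17 + 21 + 15 + 3 + 15 = 78
Option B: 15 + 8 + 11 + 15 + 21 + 24 = 94
Option C: 28 + 15 + 3 + 9 + 17 + 7 = 79

78 miles — Option A is the shortest.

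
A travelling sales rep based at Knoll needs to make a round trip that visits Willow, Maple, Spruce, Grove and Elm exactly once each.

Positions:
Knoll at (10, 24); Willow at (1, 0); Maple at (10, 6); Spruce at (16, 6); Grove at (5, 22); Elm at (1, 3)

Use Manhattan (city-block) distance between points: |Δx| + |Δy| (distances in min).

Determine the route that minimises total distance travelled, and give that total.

Minimum total distance: 78 min.

With 5 stops there are 5!/2 = 60 distinct round trips (a route and its reverse cost the same).
Knoll - Willow - Maple - Spruce - Grove - Elm - Knoll: 33+15+6+27+23+30 = 134
Knoll - Willow - Maple - Spruce - Elm - Grove - Knoll: 33+15+6+18+23+7 = 102
Knoll - Willow - Maple - Grove - Spruce - Elm - Knoll: 33+15+21+27+18+30 = 144
Knoll - Willow - Maple - Grove - Elm - Spruce - Knoll: 33+15+21+23+18+24 = 134
Knoll - Willow - Maple - Elm - Spruce - Grove - Knoll: 33+15+12+18+27+7 = 112
Knoll - Willow - Maple - Elm - Grove - Spruce - Knoll: 33+15+12+23+27+24 = 134
Knoll - Willow - Spruce - Maple - Grove - Elm - Knoll: 33+21+6+21+23+30 = 134
Knoll - Willow - Spruce - Maple - Elm - Grove - Knoll: 33+21+6+12+23+7 = 102
Knoll - Willow - Spruce - Grove - Maple - Elm - Knoll: 33+21+27+21+12+30 = 144
Knoll - Willow - Spruce - Grove - Elm - Maple - Knoll: 33+21+27+23+12+18 = 134
Knoll - Willow - Spruce - Elm - Maple - Grove - Knoll: 33+21+18+12+21+7 = 112
Knoll - Willow - Spruce - Elm - Grove - Maple - Knoll: 33+21+18+23+21+18 = 134
Knoll - Willow - Grove - Maple - Spruce - Elm - Knoll: 33+26+21+6+18+30 = 134
Knoll - Willow - Grove - Maple - Elm - Spruce - Knoll: 33+26+21+12+18+24 = 134
… (46 more)
Knoll - Maple - Spruce - Willow - Elm - Grove - Knoll: 18+6+21+3+23+7 = 78  ← best
The minimum is 78.
One optimal route: Knoll → Maple → Spruce → Willow → Elm → Grove → Knoll (or its reverse).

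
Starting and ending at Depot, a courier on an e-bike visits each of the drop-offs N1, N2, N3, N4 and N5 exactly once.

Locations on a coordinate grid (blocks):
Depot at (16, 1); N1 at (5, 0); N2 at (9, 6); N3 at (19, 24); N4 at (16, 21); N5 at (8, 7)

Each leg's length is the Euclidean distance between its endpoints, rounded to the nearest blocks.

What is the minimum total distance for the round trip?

With 5 stops there are 5!/2 = 60 distinct round trips (a route and its reverse cost the same).
Depot - N1 - N2 - N3 - N4 - N5 - Depot: 11+7+21+4+16+10 = 69
Depot - N1 - N2 - N3 - N5 - N4 - Depot: 11+7+21+20+16+20 = 95
Depot - N1 - N2 - N4 - N3 - N5 - Depot: 11+7+17+4+20+10 = 69
Depot - N1 - N2 - N4 - N5 - N3 - Depot: 11+7+17+16+20+23 = 94
Depot - N1 - N2 - N5 - N3 - N4 - Depot: 11+7+1+20+4+20 = 63
Depot - N1 - N2 - N5 - N4 - N3 - Depot: 11+7+1+16+4+23 = 62
Depot - N1 - N3 - N2 - N4 - N5 - Depot: 11+28+21+17+16+10 = 103
Depot - N1 - N3 - N2 - N5 - N4 - Depot: 11+28+21+1+16+20 = 97
Depot - N1 - N3 - N4 - N2 - N5 - Depot: 11+28+4+17+1+10 = 71
Depot - N1 - N3 - N4 - N5 - N2 - Depot: 11+28+4+16+1+9 = 69
Depot - N1 - N3 - N5 - N2 - N4 - Depot: 11+28+20+1+17+20 = 97
Depot - N1 - N3 - N5 - N4 - N2 - Depot: 11+28+20+16+17+9 = 101
Depot - N1 - N4 - N2 - N3 - N5 - Depot: 11+24+17+21+20+10 = 103
Depot - N1 - N4 - N2 - N5 - N3 - Depot: 11+24+17+1+20+23 = 96
… (46 more)
The minimum is 62.
One optimal route: Depot → N1 → N2 → N5 → N4 → N3 → Depot (or its reverse).

Minimum total distance: 62 blocks.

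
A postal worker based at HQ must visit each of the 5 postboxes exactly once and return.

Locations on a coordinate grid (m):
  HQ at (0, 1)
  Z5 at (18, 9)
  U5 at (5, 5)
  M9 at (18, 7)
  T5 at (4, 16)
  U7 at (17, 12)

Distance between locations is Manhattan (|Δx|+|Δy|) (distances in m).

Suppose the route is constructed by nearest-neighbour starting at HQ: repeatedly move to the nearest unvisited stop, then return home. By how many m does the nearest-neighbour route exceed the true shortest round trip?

Excess over optimum: 2 m.

HQ: U5=9, T5=19, M9=24, Z5=26, U7=28 ⇒ U5
U5: T5=12, M9=15, Z5=17, U7=19 ⇒ T5
T5: U7=17, Z5=21, M9=23 ⇒ U7
U7: Z5=4, M9=6 ⇒ Z5
Z5: M9=2 ⇒ M9
NN route HQ → U5 → T5 → U7 → Z5 → M9 → HQ costs 68.
Optimal: HQ → U5 → M9 → Z5 → U7 → T5 → HQ costs 66 (by enumerating all 60 distinct tours).
Excess = 68 − 66 = 2.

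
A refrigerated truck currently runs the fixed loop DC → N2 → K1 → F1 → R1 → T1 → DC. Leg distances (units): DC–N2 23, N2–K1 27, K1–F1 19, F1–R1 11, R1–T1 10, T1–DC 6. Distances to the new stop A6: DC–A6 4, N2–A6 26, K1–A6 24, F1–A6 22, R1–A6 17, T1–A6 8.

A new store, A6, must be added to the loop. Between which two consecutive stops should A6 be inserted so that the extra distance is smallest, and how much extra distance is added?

+6 — insert A6 between T1 and DC.

Insertion cost between consecutive stops i–j is d(i,A6) + d(A6,j) − d(i,j):
  between DC and N2: 4 + 26 − 23 = 7
  between N2 and K1: 26 + 24 − 27 = 23
  between K1 and F1: 24 + 22 − 19 = 27
  between F1 and R1: 22 + 17 − 11 = 28
  between R1 and T1: 17 + 8 − 10 = 15
  between T1 and DC: 8 + 4 − 6 = 6
Cheapest insertion is between T1 and DC, adding 6.
New total = 96 + 6 = 102.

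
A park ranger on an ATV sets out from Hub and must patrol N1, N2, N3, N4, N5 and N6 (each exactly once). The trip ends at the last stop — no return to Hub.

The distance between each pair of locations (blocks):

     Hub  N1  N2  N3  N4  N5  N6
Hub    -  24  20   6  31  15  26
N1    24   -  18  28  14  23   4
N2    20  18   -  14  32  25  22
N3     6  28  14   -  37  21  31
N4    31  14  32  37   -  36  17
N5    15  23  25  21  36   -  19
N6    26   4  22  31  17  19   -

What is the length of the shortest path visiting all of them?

Shortest open route: 82 blocks.

There are 6! = 720 possible orderings.
Hub - N1 - N2 - N3 - N4 - N5 - N6: 24+18+14+37+36+19 = 148
Hub - N1 - N2 - N3 - N4 - N6 - N5: 24+18+14+37+17+19 = 129
Hub - N1 - N2 - N3 - N5 - N4 - N6: 24+18+14+21+36+17 = 130
Hub - N1 - N2 - N3 - N5 - N6 - N4: 24+18+14+21+19+17 = 113
Hub - N1 - N2 - N3 - N6 - N4 - N5: 24+18+14+31+17+36 = 140
Hub - N1 - N2 - N3 - N6 - N5 - N4: 24+18+14+31+19+36 = 142
Hub - N1 - N2 - N4 - N3 - N5 - N6: 24+18+32+37+21+19 = 151
Hub - N1 - N2 - N4 - N3 - N6 - N5: 24+18+32+37+31+19 = 161
… (712 more)
Hub - N3 - N2 - N5 - N6 - N1 - N4: 6+14+25+19+4+14 = 82  ← best
The minimum is 82.
One shortest path: Hub → N3 → N2 → N5 → N6 → N1 → N4.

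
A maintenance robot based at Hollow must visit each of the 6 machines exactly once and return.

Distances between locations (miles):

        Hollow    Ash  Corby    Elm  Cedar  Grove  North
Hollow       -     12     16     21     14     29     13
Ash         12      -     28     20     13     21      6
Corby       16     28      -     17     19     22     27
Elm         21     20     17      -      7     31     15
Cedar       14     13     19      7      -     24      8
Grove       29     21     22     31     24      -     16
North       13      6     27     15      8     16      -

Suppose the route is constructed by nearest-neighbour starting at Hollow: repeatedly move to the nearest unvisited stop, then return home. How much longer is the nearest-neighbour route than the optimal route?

The nearest-neighbour route is 7 miles longer than optimal.

Hollow: Ash=12, North=13, Cedar=14, Corby=16, Elm=21, Grove=29 ⇒ Ash
Ash: North=6, Cedar=13, Elm=20, Grove=21, Corby=28 ⇒ North
North: Cedar=8, Elm=15, Grove=16, Corby=27 ⇒ Cedar
Cedar: Elm=7, Corby=19, Grove=24 ⇒ Elm
Elm: Corby=17, Grove=31 ⇒ Corby
Corby: Grove=22 ⇒ Grove
NN route Hollow → Ash → North → Cedar → Elm → Corby → Grove → Hollow costs 101.
Optimal: Hollow → Ash → North → Grove → Corby → Elm → Cedar → Hollow costs 94 (by enumerating all 360 distinct tours).
Excess = 101 − 94 = 7.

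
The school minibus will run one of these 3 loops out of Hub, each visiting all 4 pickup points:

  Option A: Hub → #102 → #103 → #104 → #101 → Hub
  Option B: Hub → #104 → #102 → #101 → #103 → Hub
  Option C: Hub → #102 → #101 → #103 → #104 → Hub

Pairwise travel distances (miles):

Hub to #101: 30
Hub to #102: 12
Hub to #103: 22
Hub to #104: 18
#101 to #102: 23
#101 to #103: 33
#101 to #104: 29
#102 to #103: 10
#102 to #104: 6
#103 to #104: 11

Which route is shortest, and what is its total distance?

92 miles — Option A is the shortest.

Option A: 12 + 10 + 11 + 29 + 30 = 92
Option B: 18 + 6 + 23 + 33 + 22 = 102
Option C: 12 + 23 + 33 + 11 + 18 = 97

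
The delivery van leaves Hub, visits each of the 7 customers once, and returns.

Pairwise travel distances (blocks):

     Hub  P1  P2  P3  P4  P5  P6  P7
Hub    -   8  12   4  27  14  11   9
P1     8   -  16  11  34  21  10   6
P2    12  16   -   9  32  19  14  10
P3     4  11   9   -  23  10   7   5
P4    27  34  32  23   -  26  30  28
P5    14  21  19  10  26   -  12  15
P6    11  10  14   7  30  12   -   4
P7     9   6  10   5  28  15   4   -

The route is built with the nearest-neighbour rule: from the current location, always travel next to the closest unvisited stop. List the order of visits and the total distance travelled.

Nearest-neighbour total = 111 blocks; route Hub → P3 → P7 → P6 → P1 → P2 → P5 → P4 → Hub.

At Hub the remaining stops are P3 4, P1 8, P7 9, P6 11, P2 12, P5 14, P4 27; go to P3.
At P3 the remaining stops are P7 5, P6 7, P2 9, P5 10, P1 11, P4 23; go to P7.
At P7 the remaining stops are P6 4, P1 6, P2 10, P5 15, P4 28; go to P6.
At P6 the remaining stops are P1 10, P5 12, P2 14, P4 30; go to P1.
At P1 the remaining stops are P2 16, P5 21, P4 34; go to P2.
At P2 the remaining stops are P5 19, P4 32; go to P5.
At P5 the remaining stops are P4 26; go to P4.
Return P4→Hub: 27.
Total = 4 + 5 + 4 + 10 + 16 + 19 + 26 + 27 = 111.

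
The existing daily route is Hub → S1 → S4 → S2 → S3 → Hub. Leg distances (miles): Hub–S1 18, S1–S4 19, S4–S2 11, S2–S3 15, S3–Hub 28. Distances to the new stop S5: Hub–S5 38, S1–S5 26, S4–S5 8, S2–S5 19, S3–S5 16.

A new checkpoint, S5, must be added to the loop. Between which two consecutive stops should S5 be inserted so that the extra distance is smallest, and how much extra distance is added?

Adding 15 miles by placing S5 on the S1–S4 leg.

Insertion cost between consecutive stops i–j is d(i,S5) + d(S5,j) − d(i,j):
  between Hub and S1: 38 + 26 − 18 = 46
  between S1 and S4: 26 + 8 − 19 = 15
  between S4 and S2: 8 + 19 − 11 = 16
  between S2 and S3: 19 + 16 − 15 = 20
  between S3 and Hub: 16 + 38 − 28 = 26
Cheapest insertion is between S1 and S4, adding 15.
New total = 91 + 15 = 106.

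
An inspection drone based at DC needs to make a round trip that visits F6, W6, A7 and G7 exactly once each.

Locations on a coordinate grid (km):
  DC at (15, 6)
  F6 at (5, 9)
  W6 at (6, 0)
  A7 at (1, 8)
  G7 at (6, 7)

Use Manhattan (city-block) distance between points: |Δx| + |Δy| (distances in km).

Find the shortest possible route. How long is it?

Minimum total distance: 46 km.

There are 12 distinct closed tours to check (reversals are equivalent).
DC - F6 - W6 - A7 - G7 - DC: 13+10+13+6+10 = 52
DC - F6 - W6 - G7 - A7 - DC: 13+10+7+6+16 = 52
DC - F6 - A7 - W6 - G7 - DC: 13+5+13+7+10 = 48
DC - F6 - A7 - G7 - W6 - DC: 13+5+6+7+15 = 46
DC - F6 - G7 - W6 - A7 - DC: 13+3+7+13+16 = 52
DC - F6 - G7 - A7 - W6 - DC: 13+3+6+13+15 = 50
DC - W6 - F6 - A7 - G7 - DC: 15+10+5+6+10 = 46
DC - W6 - F6 - G7 - A7 - DC: 15+10+3+6+16 = 50
DC - W6 - A7 - F6 - G7 - DC: 15+13+5+3+10 = 46
DC - W6 - G7 - F6 - A7 - DC: 15+7+3+5+16 = 46
DC - A7 - F6 - W6 - G7 - DC: 16+5+10+7+10 = 48
DC - A7 - W6 - F6 - G7 - DC: 16+13+10+3+10 = 52
The minimum is 46.
One optimal route: DC → F6 → A7 → G7 → W6 → DC (or its reverse).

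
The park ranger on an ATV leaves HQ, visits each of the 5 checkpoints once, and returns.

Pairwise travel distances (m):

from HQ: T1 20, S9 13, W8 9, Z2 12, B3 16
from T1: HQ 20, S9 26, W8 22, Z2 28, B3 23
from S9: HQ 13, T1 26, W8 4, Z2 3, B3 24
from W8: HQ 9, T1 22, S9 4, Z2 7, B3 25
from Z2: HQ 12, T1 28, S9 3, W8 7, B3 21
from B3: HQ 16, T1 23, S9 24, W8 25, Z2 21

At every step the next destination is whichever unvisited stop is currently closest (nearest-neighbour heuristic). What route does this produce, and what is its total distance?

HQ → [W8:9 / Z2:12 / S9:13 / B3:16 / T1:20] → W8 (9)
W8 → [S9:4 / Z2:7 / T1:22 / B3:25] → S9 (4)
S9 → [Z2:3 / B3:24 / T1:26] → Z2 (3)
Z2 → [B3:21 / T1:28] → B3 (21)
B3 → [T1:23] → T1 (23)
Return T1→HQ: 20.
Total = 9 + 4 + 3 + 21 + 23 + 20 = 80.

Nearest-neighbour total = 80 m; route HQ → W8 → S9 → Z2 → B3 → T1 → HQ.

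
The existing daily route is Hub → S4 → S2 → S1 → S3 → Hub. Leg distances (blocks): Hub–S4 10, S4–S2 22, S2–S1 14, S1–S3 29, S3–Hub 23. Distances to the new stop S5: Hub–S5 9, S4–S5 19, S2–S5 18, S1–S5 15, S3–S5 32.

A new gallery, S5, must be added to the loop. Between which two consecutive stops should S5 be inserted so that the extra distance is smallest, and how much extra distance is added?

+15 blocks — insert S5 between S4 and S2.

Insertion cost between consecutive stops i–j is d(i,S5) + d(S5,j) − d(i,j):
  between Hub and S4: 9 + 19 − 10 = 18
  between S4 and S2: 19 + 18 − 22 = 15
  between S2 and S1: 18 + 15 − 14 = 19
  between S1 and S3: 15 + 32 − 29 = 18
  between S3 and Hub: 32 + 9 − 23 = 18
Cheapest insertion is between S4 and S2, adding 15.
New total = 98 + 15 = 113.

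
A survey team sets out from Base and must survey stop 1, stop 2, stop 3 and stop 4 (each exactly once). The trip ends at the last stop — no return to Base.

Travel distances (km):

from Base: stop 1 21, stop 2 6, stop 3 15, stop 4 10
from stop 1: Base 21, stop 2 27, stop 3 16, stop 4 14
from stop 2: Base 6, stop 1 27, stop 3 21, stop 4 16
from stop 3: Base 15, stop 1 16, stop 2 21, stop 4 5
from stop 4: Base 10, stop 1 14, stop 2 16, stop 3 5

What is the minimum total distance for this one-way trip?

There are 4! = 24 possible orderings.
Base → stop 1 → stop 2 → stop 3 → stop 4: 21+27+21+5 = 74
Base → stop 1 → stop 2 → stop 4 → stop 3: 21+27+16+5 = 69
Base → stop 1 → stop 3 → stop 2 → stop 4: 21+16+21+16 = 74
Base → stop 1 → stop 3 → stop 4 → stop 2: 21+16+5+16 = 58
Base → stop 1 → stop 4 → stop 2 → stop 3: 21+14+16+21 = 72
Base → stop 1 → stop 4 → stop 3 → stop 2: 21+14+5+21 = 61
Base → stop 2 → stop 1 → stop 3 → stop 4: 6+27+16+5 = 54
Base → stop 2 → stop 1 → stop 4 → stop 3: 6+27+14+5 = 52
Base → stop 2 → stop 3 → stop 1 → stop 4: 6+21+16+14 = 57
Base → stop 2 → stop 3 → stop 4 → stop 1: 6+21+5+14 = 46
Base → stop 2 → stop 4 → stop 1 → stop 3: 6+16+14+16 = 52
Base → stop 2 → stop 4 → stop 3 → stop 1: 6+16+5+16 = 43
Base → stop 3 → stop 1 → stop 2 → stop 4: 15+16+27+16 = 74
Base → stop 3 → stop 1 → stop 4 → stop 2: 15+16+14+16 = 61
… (10 more)
The minimum is 43.
One shortest path: Base → stop 2 → stop 4 → stop 3 → stop 1.

Shortest open route: 43 km.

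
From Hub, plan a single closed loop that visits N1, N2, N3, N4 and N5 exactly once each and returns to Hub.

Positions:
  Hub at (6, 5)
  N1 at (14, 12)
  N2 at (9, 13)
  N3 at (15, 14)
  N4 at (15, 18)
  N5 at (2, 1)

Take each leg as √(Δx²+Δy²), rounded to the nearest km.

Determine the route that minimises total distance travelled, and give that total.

Minimum total distance: 45 km.

Hub - N1 - N2 - N3 - N4 - N5 - Hub: 11+5+6+4+21+6 = 53
Hub - N1 - N2 - N3 - N5 - N4 - Hub: 11+5+6+18+21+16 = 77
Hub - N1 - N2 - N4 - N3 - N5 - Hub: 11+5+8+4+18+6 = 52
Hub - N1 - N2 - N4 - N5 - N3 - Hub: 11+5+8+21+18+13 = 76
Hub - N1 - N2 - N5 - N3 - N4 - Hub: 11+5+14+18+4+16 = 68
Hub - N1 - N2 - N5 - N4 - N3 - Hub: 11+5+14+21+4+13 = 68
Hub - N1 - N3 - N2 - N4 - N5 - Hub: 11+2+6+8+21+6 = 54
Hub - N1 - N3 - N2 - N5 - N4 - Hub: 11+2+6+14+21+16 = 70
Hub - N1 - N3 - N4 - N2 - N5 - Hub: 11+2+4+8+14+6 = 45
Hub - N1 - N3 - N4 - N5 - N2 - Hub: 11+2+4+21+14+9 = 61
Hub - N1 - N3 - N5 - N2 - N4 - Hub: 11+2+18+14+8+16 = 69
Hub - N1 - N3 - N5 - N4 - N2 - Hub: 11+2+18+21+8+9 = 69
Hub - N1 - N4 - N2 - N3 - N5 - Hub: 11+6+8+6+18+6 = 55
Hub - N1 - N4 - N2 - N5 - N3 - Hub: 11+6+8+14+18+13 = 70
… (46 more)
The minimum is 45.
One optimal route: Hub → N1 → N3 → N4 → N2 → N5 → Hub (or its reverse).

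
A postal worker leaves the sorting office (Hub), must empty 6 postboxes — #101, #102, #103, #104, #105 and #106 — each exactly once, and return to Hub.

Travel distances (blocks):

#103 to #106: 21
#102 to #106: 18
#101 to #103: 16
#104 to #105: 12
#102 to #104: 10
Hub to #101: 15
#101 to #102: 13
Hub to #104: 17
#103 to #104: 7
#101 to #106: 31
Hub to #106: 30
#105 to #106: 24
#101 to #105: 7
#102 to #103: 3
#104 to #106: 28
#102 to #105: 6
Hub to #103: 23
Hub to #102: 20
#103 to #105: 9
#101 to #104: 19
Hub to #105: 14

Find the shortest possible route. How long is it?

91 blocks — the shortest possible round trip.

There are 360 distinct closed tours to check (reversals are equivalent).
Hub → #101 → #102 → #103 → #104 → #105 → #106 → Hub: 15+13+3+7+12+24+30 = 104
Hub → #101 → #102 → #103 → #104 → #106 → #105 → Hub: 15+13+3+7+28+24+14 = 104
Hub → #101 → #102 → #103 → #105 → #104 → #106 → Hub: 15+13+3+9+12+28+30 = 110
Hub → #101 → #102 → #103 → #105 → #106 → #104 → Hub: 15+13+3+9+24+28+17 = 109
Hub → #101 → #102 → #103 → #106 → #104 → #105 → Hub: 15+13+3+21+28+12+14 = 106
Hub → #101 → #102 → #103 → #106 → #105 → #104 → Hub: 15+13+3+21+24+12+17 = 105
Hub → #101 → #102 → #104 → #103 → #105 → #106 → Hub: 15+13+10+7+9+24+30 = 108
Hub → #101 → #102 → #104 → #103 → #106 → #105 → Hub: 15+13+10+7+21+24+14 = 104
… (352 more)
Hub → #101 → #105 → #102 → #106 → #103 → #104 → Hub: 15+7+6+18+21+7+17 = 91  ← best
The minimum is 91.
One optimal route: Hub → #101 → #105 → #102 → #106 → #103 → #104 → Hub (or its reverse).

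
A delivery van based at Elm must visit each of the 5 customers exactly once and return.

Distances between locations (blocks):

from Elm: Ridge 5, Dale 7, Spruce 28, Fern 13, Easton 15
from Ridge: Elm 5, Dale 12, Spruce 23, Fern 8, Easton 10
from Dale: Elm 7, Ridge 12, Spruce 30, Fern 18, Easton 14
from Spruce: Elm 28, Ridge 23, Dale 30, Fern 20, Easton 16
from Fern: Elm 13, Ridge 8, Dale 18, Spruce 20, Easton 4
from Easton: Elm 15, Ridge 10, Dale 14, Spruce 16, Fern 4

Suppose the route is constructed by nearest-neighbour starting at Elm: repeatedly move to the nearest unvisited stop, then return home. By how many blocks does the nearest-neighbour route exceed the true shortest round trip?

From Elm: Ridge=5, Dale=7, Fern=13, Easton=15, Spruce=28 → choose Ridge (5).
From Ridge: Fern=8, Easton=10, Dale=12, Spruce=23 → choose Fern (8).
From Fern: Easton=4, Dale=18, Spruce=20 → choose Easton (4).
From Easton: Dale=14, Spruce=16 → choose Dale (14).
From Dale: Spruce=30 → choose Spruce (30).
NN route Elm → Ridge → Fern → Easton → Dale → Spruce → Elm costs 89.
Optimal: Elm → Ridge → Fern → Spruce → Easton → Dale → Elm costs 70 (by enumerating all 60 distinct tours).
Excess = 89 − 70 = 19.

The nearest-neighbour route is 19 blocks longer than optimal.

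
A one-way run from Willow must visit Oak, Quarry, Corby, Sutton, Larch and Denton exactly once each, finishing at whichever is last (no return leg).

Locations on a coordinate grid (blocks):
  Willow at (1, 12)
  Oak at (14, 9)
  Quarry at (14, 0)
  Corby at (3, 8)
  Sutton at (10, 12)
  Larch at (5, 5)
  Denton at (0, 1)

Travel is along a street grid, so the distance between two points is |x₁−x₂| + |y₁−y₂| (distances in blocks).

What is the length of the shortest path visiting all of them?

There are 6! = 720 possible orderings.
Willow→Oak→Quarry→Corby→Sutton→Larch→Denton: 16+9+19+11+12+9 = 76
Willow→Oak→Quarry→Corby→Sutton→Denton→Larch: 16+9+19+11+21+9 = 85
Willow→Oak→Quarry→Corby→Larch→Sutton→Denton: 16+9+19+5+12+21 = 82
Willow→Oak→Quarry→Corby→Larch→Denton→Sutton: 16+9+19+5+9+21 = 79
Willow→Oak→Quarry→Corby→Denton→Sutton→Larch: 16+9+19+10+21+12 = 87
Willow→Oak→Quarry→Corby→Denton→Larch→Sutton: 16+9+19+10+9+12 = 75
Willow→Oak→Quarry→Sutton→Corby→Larch→Denton: 16+9+16+11+5+9 = 66
Willow→Oak→Quarry→Sutton→Corby→Denton→Larch: 16+9+16+11+10+9 = 71
… (712 more)
Willow→Corby→Larch→Denton→Quarry→Oak→Sutton: 6+5+9+15+9+7 = 51  ← best
The minimum is 51.
One shortest path: Willow → Corby → Larch → Denton → Quarry → Oak → Sutton.

Shortest open route: 51 blocks.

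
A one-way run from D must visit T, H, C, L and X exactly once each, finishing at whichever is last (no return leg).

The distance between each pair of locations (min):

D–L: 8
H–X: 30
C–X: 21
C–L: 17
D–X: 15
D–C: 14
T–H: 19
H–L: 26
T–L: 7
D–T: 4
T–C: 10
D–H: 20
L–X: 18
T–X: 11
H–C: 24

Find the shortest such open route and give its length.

Minimum one-way distance = 71 min.

There are 5! = 120 possible orderings.
D → T → H → C → L → X: 4+19+24+17+18 = 82
D → T → H → C → X → L: 4+19+24+21+18 = 86
D → T → H → L → C → X: 4+19+26+17+21 = 87
D → T → H → L → X → C: 4+19+26+18+21 = 88
D → T → H → X → C → L: 4+19+30+21+17 = 91
D → T → H → X → L → C: 4+19+30+18+17 = 88
D → T → C → H → L → X: 4+10+24+26+18 = 82
D → T → C → H → X → L: 4+10+24+30+18 = 86
D → T → C → L → H → X: 4+10+17+26+30 = 87
D → T → C → L → X → H: 4+10+17+18+30 = 79
D → T → C → X → H → L: 4+10+21+30+26 = 91
D → T → C → X → L → H: 4+10+21+18+26 = 79
D → T → L → H → C → X: 4+7+26+24+21 = 82
D → T → L → H → X → C: 4+7+26+30+21 = 88
… (106 more)
D → L → T → X → C → H: 8+7+11+21+24 = 71  ← best
The minimum is 71.
One shortest path: D → L → T → X → C → H.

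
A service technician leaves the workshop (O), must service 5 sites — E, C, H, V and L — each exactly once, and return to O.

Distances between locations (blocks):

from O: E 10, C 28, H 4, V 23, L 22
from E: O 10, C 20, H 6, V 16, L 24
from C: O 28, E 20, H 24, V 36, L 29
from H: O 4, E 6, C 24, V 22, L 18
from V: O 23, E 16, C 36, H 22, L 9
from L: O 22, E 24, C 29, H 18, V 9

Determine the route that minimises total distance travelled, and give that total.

91 blocks — the shortest possible round trip.

With 5 stops there are 5!/2 = 60 distinct round trips (a route and its reverse cost the same).
O→E→C→H→V→L→O: 10+20+24+22+9+22 = 107
O→E→C→H→L→V→O: 10+20+24+18+9+23 = 104
O→E→C→V→H→L→O: 10+20+36+22+18+22 = 128
O→E→C→V→L→H→O: 10+20+36+9+18+4 = 97
O→E→C→L→H→V→O: 10+20+29+18+22+23 = 122
O→E→C→L→V→H→O: 10+20+29+9+22+4 = 94
O→E→H→C→V→L→O: 10+6+24+36+9+22 = 107
O→E→H→C→L→V→O: 10+6+24+29+9+23 = 101
O→E→H→V→C→L→O: 10+6+22+36+29+22 = 125
O→E→H→V→L→C→O: 10+6+22+9+29+28 = 104
O→E→H→L→C→V→O: 10+6+18+29+36+23 = 122
O→E→H→L→V→C→O: 10+6+18+9+36+28 = 107
O→E→V→C→H→L→O: 10+16+36+24+18+22 = 126
O→E→V→C→L→H→O: 10+16+36+29+18+4 = 113
… (46 more)
O→H→E→C→L→V→O: 4+6+20+29+9+23 = 91  ← best
The minimum is 91.
One optimal route: O → H → E → C → L → V → O (or its reverse).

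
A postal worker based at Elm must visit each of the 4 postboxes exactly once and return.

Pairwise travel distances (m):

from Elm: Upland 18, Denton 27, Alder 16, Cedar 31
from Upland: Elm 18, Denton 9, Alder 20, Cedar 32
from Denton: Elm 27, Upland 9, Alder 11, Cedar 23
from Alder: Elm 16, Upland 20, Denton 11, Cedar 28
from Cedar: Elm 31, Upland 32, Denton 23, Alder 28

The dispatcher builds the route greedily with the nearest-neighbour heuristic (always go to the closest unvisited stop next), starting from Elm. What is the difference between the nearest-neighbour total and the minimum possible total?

The nearest-neighbour route is 5 m longer than optimal.

From Elm: Alder=16, Upland=18, Denton=27, Cedar=31 → choose Alder (16).
From Alder: Denton=11, Upland=20, Cedar=28 → choose Denton (11).
From Denton: Upland=9, Cedar=23 → choose Upland (9).
From Upland: Cedar=32 → choose Cedar (32).
NN route Elm → Alder → Denton → Upland → Cedar → Elm costs 99.
Optimal: Elm → Upland → Denton → Cedar → Alder → Elm costs 94 (by enumerating all 12 distinct tours).
Excess = 99 − 94 = 5.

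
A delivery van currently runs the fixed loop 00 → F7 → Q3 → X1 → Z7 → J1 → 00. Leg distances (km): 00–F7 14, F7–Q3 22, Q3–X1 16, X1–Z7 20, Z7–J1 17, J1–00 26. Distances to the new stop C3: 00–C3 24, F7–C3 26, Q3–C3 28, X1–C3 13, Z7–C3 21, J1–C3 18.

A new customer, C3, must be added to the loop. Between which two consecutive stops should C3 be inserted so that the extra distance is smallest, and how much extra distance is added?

Minimum extra distance: 14 km, inserting C3 between X1 and Z7.

Insertion cost between consecutive stops i–j is d(i,C3) + d(C3,j) − d(i,j):
  between 00 and F7: 24 + 26 − 14 = 36
  between F7 and Q3: 26 + 28 − 22 = 32
  between Q3 and X1: 28 + 13 − 16 = 25
  between X1 and Z7: 13 + 21 − 20 = 14
  between Z7 and J1: 21 + 18 − 17 = 22
  between J1 and 00: 18 + 24 − 26 = 16
Cheapest insertion is between X1 and Z7, adding 14.
New total = 115 + 14 = 129.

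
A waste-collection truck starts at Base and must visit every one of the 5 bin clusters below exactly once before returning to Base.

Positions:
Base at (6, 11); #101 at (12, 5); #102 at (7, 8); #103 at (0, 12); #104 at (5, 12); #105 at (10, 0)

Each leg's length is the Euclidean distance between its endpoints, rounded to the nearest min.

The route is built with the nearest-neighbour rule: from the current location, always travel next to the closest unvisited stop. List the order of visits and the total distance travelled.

Total distance 38 min via the nearest-neighbour route Base → #104 → #102 → #101 → #105 → #103 → Base.

From Base: distances to unvisited — #104=1, #102=3, #103=6, #101=8, #105=12. Nearest is #104 (1).
From #104: distances to unvisited — #102=4, #103=5, #101=10, #105=13. Nearest is #102 (4).
From #102: distances to unvisited — #101=6, #103=8, #105=9. Nearest is #101 (6).
From #101: distances to unvisited — #105=5, #103=14. Nearest is #105 (5).
From #105: distances to unvisited — #103=16. Nearest is #103 (16).
Return #103→Base: 6.
Total = 1 + 4 + 6 + 5 + 16 + 6 = 38.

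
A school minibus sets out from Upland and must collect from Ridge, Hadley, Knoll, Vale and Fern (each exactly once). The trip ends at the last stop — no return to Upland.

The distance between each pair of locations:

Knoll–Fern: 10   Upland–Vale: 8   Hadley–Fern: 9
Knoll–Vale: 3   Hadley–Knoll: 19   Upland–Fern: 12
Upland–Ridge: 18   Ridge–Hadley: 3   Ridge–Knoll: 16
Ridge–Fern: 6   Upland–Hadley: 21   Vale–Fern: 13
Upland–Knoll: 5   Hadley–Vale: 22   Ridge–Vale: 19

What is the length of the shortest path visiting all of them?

There are 5! = 120 possible orderings.
Upland→Ridge→Hadley→Knoll→Vale→Fern: 18+3+19+3+13 = 56
Upland→Ridge→Hadley→Knoll→Fern→Vale: 18+3+19+10+13 = 63
Upland→Ridge→Hadley→Vale→Knoll→Fern: 18+3+22+3+10 = 56
Upland→Ridge→Hadley→Vale→Fern→Knoll: 18+3+22+13+10 = 66
Upland→Ridge→Hadley→Fern→Knoll→Vale: 18+3+9+10+3 = 43
Upland→Ridge→Hadley→Fern→Vale→Knoll: 18+3+9+13+3 = 46
Upland→Ridge→Knoll→Hadley→Vale→Fern: 18+16+19+22+13 = 88
Upland→Ridge→Knoll→Hadley→Fern→Vale: 18+16+19+9+13 = 75
Upland→Ridge→Knoll→Vale→Hadley→Fern: 18+16+3+22+9 = 68
Upland→Ridge→Knoll→Vale→Fern→Hadley: 18+16+3+13+9 = 59
Upland→Ridge→Knoll→Fern→Hadley→Vale: 18+16+10+9+22 = 75
Upland→Ridge→Knoll→Fern→Vale→Hadley: 18+16+10+13+22 = 79
Upland→Ridge→Vale→Hadley→Knoll→Fern: 18+19+22+19+10 = 88
Upland→Ridge→Vale→Hadley→Fern→Knoll: 18+19+22+9+10 = 78
… (106 more)
Upland→Knoll→Vale→Fern→Ridge→Hadley: 5+3+13+6+3 = 30  ← best
The minimum is 30.
One shortest path: Upland → Knoll → Vale → Fern → Ridge → Hadley.

Minimum one-way distance = 30.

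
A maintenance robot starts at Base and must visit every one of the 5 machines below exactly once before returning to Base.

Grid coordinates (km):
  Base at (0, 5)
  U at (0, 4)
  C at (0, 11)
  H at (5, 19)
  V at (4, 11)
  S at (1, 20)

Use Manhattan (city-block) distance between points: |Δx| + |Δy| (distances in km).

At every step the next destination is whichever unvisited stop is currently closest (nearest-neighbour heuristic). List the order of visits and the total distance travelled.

Base → [U:1 / C:6 / V:10 / S:16 / H:19] → U (1)
U → [C:7 / V:11 / S:17 / H:20] → C (7)
C → [V:4 / S:10 / H:13] → V (4)
V → [H:9 / S:12] → H (9)
H → [S:5] → S (5)
Return S→Base: 16.
Total = 1 + 7 + 4 + 9 + 5 + 16 = 42.

Nearest-neighbour total = 42 km; route Base → U → C → V → H → S → Base.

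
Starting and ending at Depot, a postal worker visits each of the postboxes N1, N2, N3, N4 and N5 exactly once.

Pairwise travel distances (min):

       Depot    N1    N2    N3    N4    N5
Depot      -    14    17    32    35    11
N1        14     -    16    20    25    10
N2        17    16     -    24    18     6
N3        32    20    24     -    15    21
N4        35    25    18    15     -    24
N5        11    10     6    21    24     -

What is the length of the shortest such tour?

With 5 stops there are 5!/2 = 60 distinct round trips (a route and its reverse cost the same).
Depot-N1-N2-N3-N4-N5-Depot: 14+16+24+15+24+11 = 104
Depot-N1-N2-N3-N5-N4-Depot: 14+16+24+21+24+35 = 134
Depot-N1-N2-N4-N3-N5-Depot: 14+16+18+15+21+11 = 95
Depot-N1-N2-N4-N5-N3-Depot: 14+16+18+24+21+32 = 125
Depot-N1-N2-N5-N3-N4-Depot: 14+16+6+21+15+35 = 107
Depot-N1-N2-N5-N4-N3-Depot: 14+16+6+24+15+32 = 107
Depot-N1-N3-N2-N4-N5-Depot: 14+20+24+18+24+11 = 111
Depot-N1-N3-N2-N5-N4-Depot: 14+20+24+6+24+35 = 123
Depot-N1-N3-N4-N2-N5-Depot: 14+20+15+18+6+11 = 84
Depot-N1-N3-N4-N5-N2-Depot: 14+20+15+24+6+17 = 96
Depot-N1-N3-N5-N2-N4-Depot: 14+20+21+6+18+35 = 114
Depot-N1-N3-N5-N4-N2-Depot: 14+20+21+24+18+17 = 114
Depot-N1-N4-N2-N3-N5-Depot: 14+25+18+24+21+11 = 113
Depot-N1-N4-N2-N5-N3-Depot: 14+25+18+6+21+32 = 116
… (46 more)
The minimum is 84.
One optimal route: Depot → N1 → N3 → N4 → N2 → N5 → Depot (or its reverse).

Minimum total distance: 84 min.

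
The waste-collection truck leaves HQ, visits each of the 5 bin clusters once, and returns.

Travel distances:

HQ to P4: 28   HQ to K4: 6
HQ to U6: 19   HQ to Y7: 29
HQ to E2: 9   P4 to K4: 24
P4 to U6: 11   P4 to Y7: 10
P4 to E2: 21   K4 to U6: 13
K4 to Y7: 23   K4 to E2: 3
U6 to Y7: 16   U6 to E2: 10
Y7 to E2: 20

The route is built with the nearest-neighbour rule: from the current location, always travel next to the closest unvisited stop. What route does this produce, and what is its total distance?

HQ → [K4:6 / E2:9 / U6:19 / P4:28 / Y7:29] → K4 (6)
K4 → [E2:3 / U6:13 / Y7:23 / P4:24] → E2 (3)
E2 → [U6:10 / Y7:20 / P4:21] → U6 (10)
U6 → [P4:11 / Y7:16] → P4 (11)
P4 → [Y7:10] → Y7 (10)
Return Y7→HQ: 29.
Total = 6 + 3 + 10 + 11 + 10 + 29 = 69.

Nearest-neighbour total = 69; route HQ → K4 → E2 → U6 → P4 → Y7 → HQ.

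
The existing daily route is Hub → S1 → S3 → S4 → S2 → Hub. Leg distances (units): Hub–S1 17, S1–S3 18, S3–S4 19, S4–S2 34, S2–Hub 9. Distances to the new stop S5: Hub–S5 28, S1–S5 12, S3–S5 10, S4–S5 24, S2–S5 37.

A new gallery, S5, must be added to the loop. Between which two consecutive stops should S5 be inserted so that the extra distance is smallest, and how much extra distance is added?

Insertion cost between consecutive stops i–j is d(i,S5) + d(S5,j) − d(i,j):
  between Hub and S1: 28 + 12 − 17 = 23
  between S1 and S3: 12 + 10 − 18 = 4
  between S3 and S4: 10 + 24 − 19 = 15
  between S4 and S2: 24 + 37 − 34 = 27
  between S2 and Hub: 37 + 28 − 9 = 56
Cheapest insertion is between S1 and S3, adding 4.
New total = 97 + 4 = 101.

Adding 4 by placing S5 on the S1–S3 leg.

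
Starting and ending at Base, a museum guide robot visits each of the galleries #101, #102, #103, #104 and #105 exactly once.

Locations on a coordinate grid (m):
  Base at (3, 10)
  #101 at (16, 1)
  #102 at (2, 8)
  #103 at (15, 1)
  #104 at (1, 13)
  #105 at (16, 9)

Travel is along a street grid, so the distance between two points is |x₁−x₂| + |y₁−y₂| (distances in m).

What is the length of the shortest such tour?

There are 60 distinct closed tours to check (reversals are equivalent).
Base-#101-#102-#103-#104-#105-Base: 22+21+20+26+19+14 = 122
Base-#101-#102-#103-#105-#104-Base: 22+21+20+9+19+5 = 96
Base-#101-#102-#104-#103-#105-Base: 22+21+6+26+9+14 = 98
Base-#101-#102-#104-#105-#103-Base: 22+21+6+19+9+21 = 98
Base-#101-#102-#105-#103-#104-Base: 22+21+15+9+26+5 = 98
Base-#101-#102-#105-#104-#103-Base: 22+21+15+19+26+21 = 124
Base-#101-#103-#102-#104-#105-Base: 22+1+20+6+19+14 = 82
Base-#101-#103-#102-#105-#104-Base: 22+1+20+15+19+5 = 82
Base-#101-#103-#104-#102-#105-Base: 22+1+26+6+15+14 = 84
Base-#101-#103-#104-#105-#102-Base: 22+1+26+19+15+3 = 86
Base-#101-#103-#105-#102-#104-Base: 22+1+9+15+6+5 = 58
Base-#101-#103-#105-#104-#102-Base: 22+1+9+19+6+3 = 60
Base-#101-#104-#102-#103-#105-Base: 22+27+6+20+9+14 = 98
Base-#101-#104-#102-#105-#103-Base: 22+27+6+15+9+21 = 100
… (46 more)
Base-#104-#102-#103-#101-#105-Base: 5+6+20+1+8+14 = 54  ← best
The minimum is 54.
One optimal route: Base → #104 → #102 → #103 → #101 → #105 → Base (or its reverse).

Minimum total distance: 54 m.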